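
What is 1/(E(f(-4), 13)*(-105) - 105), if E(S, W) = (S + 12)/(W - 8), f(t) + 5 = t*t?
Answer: -1/588 ≈ -0.0017007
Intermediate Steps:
f(t) = -5 + t**2 (f(t) = -5 + t*t = -5 + t**2)
E(S, W) = (12 + S)/(-8 + W)
1/(E(f(-4), 13)*(-105) - 105) = 1/(((12 + (-5 + (-4)**2))/(-8 + 13))*(-105) - 105) = 1/(((12 + (-5 + 16))/5)*(-105) - 105) = 1/(((12 + 11)/5)*(-105) - 105) = 1/(((1/5)*23)*(-105) - 105) = 1/((23/5)*(-105) - 105) = 1/(-483 - 105) = 1/(-588) = -1/588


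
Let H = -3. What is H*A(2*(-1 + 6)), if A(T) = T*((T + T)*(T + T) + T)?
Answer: -12300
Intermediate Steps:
A(T) = T*(T + 4*T²) (A(T) = T*((2*T)*(2*T) + T) = T*(4*T² + T) = T*(T + 4*T²))
H*A(2*(-1 + 6)) = -3*(2*(-1 + 6))²*(1 + 4*(2*(-1 + 6))) = -3*(2*5)²*(1 + 4*(2*5)) = -3*10²*(1 + 4*10) = -300*(1 + 40) = -300*41 = -3*4100 = -12300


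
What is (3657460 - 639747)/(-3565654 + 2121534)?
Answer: -3017713/1444120 ≈ -2.0897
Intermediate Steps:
(3657460 - 639747)/(-3565654 + 2121534) = 3017713/(-1444120) = 3017713*(-1/1444120) = -3017713/1444120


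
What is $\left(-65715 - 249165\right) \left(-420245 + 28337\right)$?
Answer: $123403991040$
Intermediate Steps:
$\left(-65715 - 249165\right) \left(-420245 + 28337\right) = \left(-314880\right) \left(-391908\right) = 123403991040$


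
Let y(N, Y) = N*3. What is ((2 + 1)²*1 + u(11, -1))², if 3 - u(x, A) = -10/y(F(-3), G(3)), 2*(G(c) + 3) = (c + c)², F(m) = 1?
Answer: 2116/9 ≈ 235.11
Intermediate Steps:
G(c) = -3 + 2*c² (G(c) = -3 + (c + c)²/2 = -3 + (2*c)²/2 = -3 + (4*c²)/2 = -3 + 2*c²)
y(N, Y) = 3*N
u(x, A) = 19/3 (u(x, A) = 3 - (-10)/(3*1) = 3 - (-10)/3 = 3 - 1*(-10/3) = 3 + 10/3 = 19/3)
((2 + 1)²*1 + u(11, -1))² = ((2 + 1)²*1 + 19/3)² = (3²*1 + 19/3)² = (9*1 + 19/3)² = (9 + 19/3)² = (46/3)² = 2116/9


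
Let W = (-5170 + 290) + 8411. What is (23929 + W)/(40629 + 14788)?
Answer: 27460/55417 ≈ 0.49552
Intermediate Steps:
W = 3531 (W = -4880 + 8411 = 3531)
(23929 + W)/(40629 + 14788) = (23929 + 3531)/(40629 + 14788) = 27460/55417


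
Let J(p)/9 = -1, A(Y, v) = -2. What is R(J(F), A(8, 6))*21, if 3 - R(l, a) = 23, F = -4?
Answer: -420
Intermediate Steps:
J(p) = -9 (J(p) = 9*(-1) = -9)
R(l, a) = -20 (R(l, a) = 3 - 1*23 = 3 - 23 = -20)
R(J(F), A(8, 6))*21 = -20*21 = -420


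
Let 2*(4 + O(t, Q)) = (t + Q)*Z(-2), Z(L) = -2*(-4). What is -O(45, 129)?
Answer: -692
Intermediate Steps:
Z(L) = 8
O(t, Q) = -4 + 4*Q + 4*t (O(t, Q) = -4 + ((t + Q)*8)/2 = -4 + ((Q + t)*8)/2 = -4 + (8*Q + 8*t)/2 = -4 + (4*Q + 4*t) = -4 + 4*Q + 4*t)
-O(45, 129) = -(-4 + 4*129 + 4*45) = -(-4 + 516 + 180) = -1*692 = -692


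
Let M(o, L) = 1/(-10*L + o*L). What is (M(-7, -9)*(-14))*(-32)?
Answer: 448/153 ≈ 2.9281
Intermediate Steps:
M(o, L) = 1/(-10*L + L*o)
(M(-7, -9)*(-14))*(-32) = ((1/((-9)*(-10 - 7)))*(-14))*(-32) = (-1/9/(-17)*(-14))*(-32) = (-1/9*(-1/17)*(-14))*(-32) = ((1/153)*(-14))*(-32) = -14/153*(-32) = 448/153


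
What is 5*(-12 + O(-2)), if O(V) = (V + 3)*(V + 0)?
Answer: -70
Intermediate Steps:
O(V) = V*(3 + V) (O(V) = (3 + V)*V = V*(3 + V))
5*(-12 + O(-2)) = 5*(-12 - 2*(3 - 2)) = 5*(-12 - 2*1) = 5*(-12 - 2) = 5*(-14) = -70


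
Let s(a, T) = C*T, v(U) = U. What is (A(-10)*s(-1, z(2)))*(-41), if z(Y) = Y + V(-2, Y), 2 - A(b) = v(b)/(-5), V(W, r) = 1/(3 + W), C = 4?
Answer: 0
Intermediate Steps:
A(b) = 2 + b/5 (A(b) = 2 - b/(-5) = 2 - b*(-1)/5 = 2 - (-1)*b/5 = 2 + b/5)
z(Y) = 1 + Y (z(Y) = Y + 1/(3 - 2) = Y + 1/1 = Y + 1 = 1 + Y)
s(a, T) = 4*T
(A(-10)*s(-1, z(2)))*(-41) = ((2 + (⅕)*(-10))*(4*(1 + 2)))*(-41) = ((2 - 2)*(4*3))*(-41) = (0*12)*(-41) = 0*(-41) = 0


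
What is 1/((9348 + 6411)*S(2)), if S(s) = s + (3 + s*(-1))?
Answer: 1/47277 ≈ 2.1152e-5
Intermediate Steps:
S(s) = 3 (S(s) = s + (3 - s) = 3)
1/((9348 + 6411)*S(2)) = 1/((9348 + 6411)*3) = (1/3)/15759 = (1/15759)*(1/3) = 1/47277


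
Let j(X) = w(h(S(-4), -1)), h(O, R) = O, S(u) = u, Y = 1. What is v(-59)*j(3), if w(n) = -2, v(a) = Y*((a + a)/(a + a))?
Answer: -2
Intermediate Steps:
v(a) = 1 (v(a) = 1*((a + a)/(a + a)) = 1*((2*a)/((2*a))) = 1*((2*a)*(1/(2*a))) = 1*1 = 1)
j(X) = -2
v(-59)*j(3) = 1*(-2) = -2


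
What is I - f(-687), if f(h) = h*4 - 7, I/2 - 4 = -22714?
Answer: -42665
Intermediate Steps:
I = -45420 (I = 8 + 2*(-22714) = 8 - 45428 = -45420)
f(h) = -7 + 4*h (f(h) = 4*h - 7 = -7 + 4*h)
I - f(-687) = -45420 - (-7 + 4*(-687)) = -45420 - (-7 - 2748) = -45420 - 1*(-2755) = -45420 + 2755 = -42665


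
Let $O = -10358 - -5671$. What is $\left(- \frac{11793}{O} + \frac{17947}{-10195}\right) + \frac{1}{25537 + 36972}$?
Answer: $\frac{2257375667379}{2986927868185} \approx 0.75575$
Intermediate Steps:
$O = -4687$ ($O = -10358 + 5671 = -4687$)
$\left(- \frac{11793}{O} + \frac{17947}{-10195}\right) + \frac{1}{25537 + 36972} = \left(- \frac{11793}{-4687} + \frac{17947}{-10195}\right) + \frac{1}{25537 + 36972} = \left(\left(-11793\right) \left(- \frac{1}{4687}\right) + 17947 \left(- \frac{1}{10195}\right)\right) + \frac{1}{62509} = \left(\frac{11793}{4687} - \frac{17947}{10195}\right) + \frac{1}{62509} = \frac{36112046}{47783965} + \frac{1}{62509} = \frac{2257375667379}{2986927868185}$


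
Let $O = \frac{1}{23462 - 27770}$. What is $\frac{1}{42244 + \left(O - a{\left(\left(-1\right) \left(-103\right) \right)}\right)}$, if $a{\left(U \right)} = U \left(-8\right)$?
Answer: $\frac{4308}{185536943} \approx 2.3219 \cdot 10^{-5}$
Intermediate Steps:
$a{\left(U \right)} = - 8 U$
$O = - \frac{1}{4308}$ ($O = \frac{1}{-4308} = - \frac{1}{4308} \approx -0.00023213$)
$\frac{1}{42244 + \left(O - a{\left(\left(-1\right) \left(-103\right) \right)}\right)} = \frac{1}{42244 - \left(\frac{1}{4308} - 8 \left(\left(-1\right) \left(-103\right)\right)\right)} = \frac{1}{42244 - \left(\frac{1}{4308} - 824\right)} = \frac{1}{42244 - - \frac{3549791}{4308}} = \frac{1}{42244 + \left(- \frac{1}{4308} + 824\right)} = \frac{1}{42244 + \frac{3549791}{4308}} = \frac{1}{\frac{185536943}{4308}} = \frac{4308}{185536943}$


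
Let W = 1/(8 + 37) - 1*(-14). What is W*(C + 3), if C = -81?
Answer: -16406/15 ≈ -1093.7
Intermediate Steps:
W = 631/45 (W = 1/45 + 14 = 631/45 ≈ 14.022)
W*(C + 3) = 631*(-81 + 3)/45 = (631/45)*(-78) = -16406/15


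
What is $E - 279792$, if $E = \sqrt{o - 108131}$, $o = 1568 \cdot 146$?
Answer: $-279792 + \sqrt{120797} \approx -2.7944 \cdot 10^{5}$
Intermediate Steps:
$o = 228928$
$E = \sqrt{120797}$ ($E = \sqrt{228928 - 108131} = \sqrt{120797} \approx 347.56$)
$E - 279792 = \sqrt{120797} - 279792 = -279792 + \sqrt{120797}$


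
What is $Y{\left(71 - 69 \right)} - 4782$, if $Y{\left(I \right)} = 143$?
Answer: $-4639$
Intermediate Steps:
$Y{\left(71 - 69 \right)} - 4782 = 143 - 4782 = -4639$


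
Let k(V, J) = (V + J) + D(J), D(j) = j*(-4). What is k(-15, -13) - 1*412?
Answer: -388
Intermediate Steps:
D(j) = -4*j
k(V, J) = V - 3*J (k(V, J) = (V + J) - 4*J = (J + V) - 4*J = V - 3*J)
k(-15, -13) - 1*412 = (-15 - 3*(-13)) - 1*412 = (-15 + 39) - 412 = 24 - 412 = -388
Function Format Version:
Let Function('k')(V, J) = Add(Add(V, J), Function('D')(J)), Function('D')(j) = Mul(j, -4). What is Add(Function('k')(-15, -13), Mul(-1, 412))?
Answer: -388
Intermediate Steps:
Function('D')(j) = Mul(-4, j)
Function('k')(V, J) = Add(V, Mul(-3, J)) (Function('k')(V, J) = Add(Add(V, J), Mul(-4, J)) = Add(Add(J, V), Mul(-4, J)) = Add(V, Mul(-3, J)))
Add(Function('k')(-15, -13), Mul(-1, 412)) = Add(Add(-15, Mul(-3, -13)), Mul(-1, 412)) = Add(Add(-15, 39), -412) = Add(24, -412) = -388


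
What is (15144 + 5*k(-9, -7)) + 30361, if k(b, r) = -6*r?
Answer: 45715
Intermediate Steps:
(15144 + 5*k(-9, -7)) + 30361 = (15144 + 5*(-6*(-7))) + 30361 = (15144 + 5*42) + 30361 = (15144 + 210) + 30361 = 15354 + 30361 = 45715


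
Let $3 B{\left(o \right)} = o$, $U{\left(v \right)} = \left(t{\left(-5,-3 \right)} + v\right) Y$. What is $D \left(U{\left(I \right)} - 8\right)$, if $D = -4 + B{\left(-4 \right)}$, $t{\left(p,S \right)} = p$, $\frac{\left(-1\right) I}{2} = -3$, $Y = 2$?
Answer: $32$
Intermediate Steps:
$I = 6$ ($I = \left(-2\right) \left(-3\right) = 6$)
$U{\left(v \right)} = -10 + 2 v$ ($U{\left(v \right)} = \left(-5 + v\right) 2 = -10 + 2 v$)
$B{\left(o \right)} = \frac{o}{3}$
$D = - \frac{16}{3}$ ($D = -4 + \frac{1}{3} \left(-4\right) = -4 - \frac{4}{3} = - \frac{16}{3} \approx -5.3333$)
$D \left(U{\left(I \right)} - 8\right) = - \frac{16 \left(\left(-10 + 2 \cdot 6\right) - 8\right)}{3} = - \frac{16 \left(\left(-10 + 12\right) - 8\right)}{3} = - \frac{16 \left(2 - 8\right)}{3} = \left(- \frac{16}{3}\right) \left(-6\right) = 32$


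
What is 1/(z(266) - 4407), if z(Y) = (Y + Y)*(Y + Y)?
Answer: 1/278617 ≈ 3.5892e-6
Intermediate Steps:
z(Y) = 4*Y² (z(Y) = (2*Y)*(2*Y) = 4*Y²)
1/(z(266) - 4407) = 1/(4*266² - 4407) = 1/(4*70756 - 4407) = 1/(283024 - 4407) = 1/278617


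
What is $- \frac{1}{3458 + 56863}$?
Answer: $- \frac{1}{60321} \approx -1.6578 \cdot 10^{-5}$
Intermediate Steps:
$- \frac{1}{3458 + 56863} = - \frac{1}{60321}$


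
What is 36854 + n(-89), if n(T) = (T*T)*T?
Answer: -668115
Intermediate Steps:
n(T) = T³ (n(T) = T²*T = T³)
36854 + n(-89) = 36854 + (-89)³ = 36854 - 704969 = -668115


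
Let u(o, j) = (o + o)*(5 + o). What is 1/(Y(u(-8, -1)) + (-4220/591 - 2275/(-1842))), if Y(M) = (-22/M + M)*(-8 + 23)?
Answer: 1451496/1026526465 ≈ 0.0014140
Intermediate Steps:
u(o, j) = 2*o*(5 + o) (u(o, j) = (2*o)*(5 + o) = 2*o*(5 + o))
Y(M) = -330/M + 15*M (Y(M) = (M - 22/M)*15 = -330/M + 15*M)
1/(Y(u(-8, -1)) + (-4220/591 - 2275/(-1842))) = 1/((-330*(-1/(16*(5 - 8))) + 15*(2*(-8)*(5 - 8))) + (-4220/591 - 2275/(-1842))) = 1/((-330/(2*(-8)*(-3)) + 15*(2*(-8)*(-3))) + (-4220*1/591 - 2275*(-1/1842))) = 1/((-330/48 + 15*48) + (-4220/591 + 2275/1842)) = 1/((-330*1/48 + 720) - 2142905/362874) = 1/((-55/8 + 720) - 2142905/362874) = 1/(5705/8 - 2142905/362874) = 1/(1026526465/1451496) = 1451496/1026526465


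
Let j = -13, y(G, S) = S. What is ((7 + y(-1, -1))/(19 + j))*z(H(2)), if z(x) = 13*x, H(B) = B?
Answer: 26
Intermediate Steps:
((7 + y(-1, -1))/(19 + j))*z(H(2)) = ((7 - 1)/(19 - 13))*(13*2) = (6/6)*26 = (6*(⅙))*26 = 1*26 = 26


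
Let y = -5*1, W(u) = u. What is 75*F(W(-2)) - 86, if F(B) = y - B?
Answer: -311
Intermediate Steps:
y = -5
F(B) = -5 - B
75*F(W(-2)) - 86 = 75*(-5 - 1*(-2)) - 86 = 75*(-5 + 2) - 86 = 75*(-3) - 86 = -225 - 86 = -311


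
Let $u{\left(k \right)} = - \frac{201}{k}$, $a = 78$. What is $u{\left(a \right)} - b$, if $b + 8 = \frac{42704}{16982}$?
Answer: $\frac{642079}{220766} \approx 2.9084$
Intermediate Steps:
$b = - \frac{46576}{8491}$ ($b = -8 + \frac{42704}{16982} = -8 + 42704 \cdot \frac{1}{16982} = -8 + \frac{21352}{8491} = - \frac{46576}{8491} \approx -5.4853$)
$u{\left(a \right)} - b = - \frac{201}{78} - - \frac{46576}{8491} = \left(-201\right) \frac{1}{78} + \frac{46576}{8491} = - \frac{67}{26} + \frac{46576}{8491} = \frac{642079}{220766}$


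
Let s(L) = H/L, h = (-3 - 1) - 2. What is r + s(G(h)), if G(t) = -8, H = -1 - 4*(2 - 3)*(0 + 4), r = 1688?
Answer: 13489/8 ≈ 1686.1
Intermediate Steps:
h = -6 (h = -4 - 2 = -6)
H = 15 (H = -1 - (-4)*4 = -1 - 4*(-4) = -1 + 16 = 15)
s(L) = 15/L
r + s(G(h)) = 1688 + 15/(-8) = 1688 + 15*(-1/8) = 1688 - 15/8 = 13489/8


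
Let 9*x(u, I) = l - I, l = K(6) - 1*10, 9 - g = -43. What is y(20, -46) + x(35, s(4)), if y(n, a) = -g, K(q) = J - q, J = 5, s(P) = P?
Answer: -161/3 ≈ -53.667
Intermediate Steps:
g = 52 (g = 9 - 1*(-43) = 9 + 43 = 52)
K(q) = 5 - q
l = -11 (l = (5 - 1*6) - 1*10 = (5 - 6) - 10 = -1 - 10 = -11)
x(u, I) = -11/9 - I/9 (x(u, I) = (-11 - I)/9 = -11/9 - I/9)
y(n, a) = -52 (y(n, a) = -1*52 = -52)
y(20, -46) + x(35, s(4)) = -52 + (-11/9 - ⅑*4) = -52 + (-11/9 - 4/9) = -52 - 5/3 = -161/3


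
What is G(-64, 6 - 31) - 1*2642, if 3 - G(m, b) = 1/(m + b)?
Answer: -234870/89 ≈ -2639.0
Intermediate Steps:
G(m, b) = 3 - 1/(b + m) (G(m, b) = 3 - 1/(m + b) = 3 - 1/(b + m))
G(-64, 6 - 31) - 1*2642 = (-1 + 3*(6 - 31) + 3*(-64))/((6 - 31) - 64) - 1*2642 = (-1 + 3*(-25) - 192)/(-25 - 64) - 2642 = (-1 - 75 - 192)/(-89) - 2642 = -1/89*(-268) - 2642 = 268/89 - 2642 = -234870/89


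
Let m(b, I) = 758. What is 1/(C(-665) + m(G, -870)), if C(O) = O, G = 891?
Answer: 1/93 ≈ 0.010753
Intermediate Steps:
1/(C(-665) + m(G, -870)) = 1/(-665 + 758) = 1/93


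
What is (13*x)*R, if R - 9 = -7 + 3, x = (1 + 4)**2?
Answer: 1625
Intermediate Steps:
x = 25 (x = 5**2 = 25)
R = 5 (R = 9 + (-7 + 3) = 9 - 4 = 5)
(13*x)*R = (13*25)*5 = 325*5 = 1625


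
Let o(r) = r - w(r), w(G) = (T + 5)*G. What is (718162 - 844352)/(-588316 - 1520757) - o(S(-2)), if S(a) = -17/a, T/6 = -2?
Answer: -143290774/2109073 ≈ -67.940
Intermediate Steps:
T = -12 (T = 6*(-2) = -12)
w(G) = -7*G (w(G) = (-12 + 5)*G = -7*G)
o(r) = 8*r (o(r) = r - (-7)*r = r + 7*r = 8*r)
(718162 - 844352)/(-588316 - 1520757) - o(S(-2)) = (718162 - 844352)/(-588316 - 1520757) - 8*(-17/(-2)) = -126190/(-2109073) - 8*(-17*(-½)) = -126190*(-1/2109073) - 8*17/2 = 126190/2109073 - 1*68 = 126190/2109073 - 68 = -143290774/2109073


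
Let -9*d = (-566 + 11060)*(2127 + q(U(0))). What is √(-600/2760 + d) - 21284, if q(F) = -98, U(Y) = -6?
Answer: -21284 + I*√1251515721/23 ≈ -21284.0 + 1538.1*I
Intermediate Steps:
d = -2365814 (d = -(-566 + 11060)*(2127 - 98)/9 = -1166*2029 = -⅑*21292326 = -2365814)
√(-600/2760 + d) - 21284 = √(-600/2760 - 2365814) - 21284 = √(-600*1/2760 - 2365814) - 21284 = √(-5/23 - 2365814) - 21284 = √(-54413727/23) - 21284 = I*√1251515721/23 - 21284 = -21284 + I*√1251515721/23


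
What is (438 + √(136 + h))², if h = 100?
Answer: 192080 + 1752*√59 ≈ 2.0554e+5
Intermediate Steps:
(438 + √(136 + h))² = (438 + √(136 + 100))² = (438 + √236)² = (438 + 2*√59)²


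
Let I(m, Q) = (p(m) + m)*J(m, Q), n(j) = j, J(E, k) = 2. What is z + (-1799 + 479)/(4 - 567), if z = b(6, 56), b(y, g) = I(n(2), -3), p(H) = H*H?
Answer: 8076/563 ≈ 14.345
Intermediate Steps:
p(H) = H**2
I(m, Q) = 2*m + 2*m**2 (I(m, Q) = (m**2 + m)*2 = (m + m**2)*2 = 2*m + 2*m**2)
b(y, g) = 12 (b(y, g) = 2*2*(1 + 2) = 2*2*3 = 12)
z = 12
z + (-1799 + 479)/(4 - 567) = 12 + (-1799 + 479)/(4 - 567) = 12 - 1320/(-563) = 12 - 1320*(-1/563) = 12 + 1320/563 = 8076/563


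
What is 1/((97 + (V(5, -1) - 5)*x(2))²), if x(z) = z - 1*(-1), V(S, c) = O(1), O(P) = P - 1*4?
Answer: 1/5329 ≈ 0.00018765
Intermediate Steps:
O(P) = -4 + P (O(P) = P - 4 = -4 + P)
V(S, c) = -3 (V(S, c) = -4 + 1 = -3)
x(z) = 1 + z (x(z) = z + 1 = 1 + z)
1/((97 + (V(5, -1) - 5)*x(2))²) = 1/((97 + (-3 - 5)*(1 + 2))²) = 1/((97 - 8*3)²) = 1/((97 - 24)²) = 1/(73²) = 1/5329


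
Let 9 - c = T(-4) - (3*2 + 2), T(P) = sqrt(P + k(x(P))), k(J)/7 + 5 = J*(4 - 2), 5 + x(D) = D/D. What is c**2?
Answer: (17 - I*sqrt(95))**2 ≈ 194.0 - 331.39*I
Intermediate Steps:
x(D) = -4 (x(D) = -5 + D/D = -5 + 1 = -4)
k(J) = -35 + 14*J (k(J) = -35 + 7*(J*(4 - 2)) = -35 + 7*(J*2) = -35 + 7*(2*J) = -35 + 14*J)
T(P) = sqrt(-91 + P) (T(P) = sqrt(P + (-35 + 14*(-4))) = sqrt(P + (-35 - 56)) = sqrt(P - 91) = sqrt(-91 + P))
c = 17 - I*sqrt(95) (c = 9 - (sqrt(-91 - 4) - (3*2 + 2)) = 9 - (sqrt(-95) - (6 + 2)) = 9 - (I*sqrt(95) - 1*8) = 9 - (I*sqrt(95) - 8) = 9 - (-8 + I*sqrt(95)) = 9 + (8 - I*sqrt(95)) = 17 - I*sqrt(95) ≈ 17.0 - 9.7468*I)
c**2 = (17 - I*sqrt(95))**2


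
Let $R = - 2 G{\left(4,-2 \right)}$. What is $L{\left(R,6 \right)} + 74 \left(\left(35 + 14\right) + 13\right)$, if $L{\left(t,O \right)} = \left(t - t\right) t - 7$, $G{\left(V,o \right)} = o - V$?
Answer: $4581$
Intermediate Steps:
$R = 12$ ($R = - 2 \left(-2 - 4\right) = \left(-2\right) \left(-6\right) = 12$)
$L{\left(t,O \right)} = -7$ ($L{\left(t,O \right)} = 0 t - 7 = 0 - 7 = -7$)
$L{\left(R,6 \right)} + 74 \left(\left(35 + 14\right) + 13\right) = -7 + 74 \left(\left(35 + 14\right) + 13\right) = -7 + 74 \left(49 + 13\right) = -7 + 74 \cdot 62 = -7 + 4588 = 4581$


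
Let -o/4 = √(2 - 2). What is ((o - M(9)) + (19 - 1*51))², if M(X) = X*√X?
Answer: 3481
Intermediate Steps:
M(X) = X^(3/2)
o = 0 (o = -4*√(2 - 2) = -4*√0 = -4*0 = 0)
((o - M(9)) + (19 - 1*51))² = ((0 - 9^(3/2)) + (19 - 1*51))² = ((0 - 1*27) + (19 - 51))² = ((0 - 27) - 32)² = (-27 - 32)² = (-59)² = 3481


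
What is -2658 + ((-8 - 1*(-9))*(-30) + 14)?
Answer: -2674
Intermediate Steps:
-2658 + ((-8 - 1*(-9))*(-30) + 14) = -2658 + ((-8 + 9)*(-30) + 14) = -2658 + (1*(-30) + 14) = -2658 + (-30 + 14) = -2658 - 16 = -2674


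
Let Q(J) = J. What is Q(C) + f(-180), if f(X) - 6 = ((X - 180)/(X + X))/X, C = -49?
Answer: -7741/180 ≈ -43.006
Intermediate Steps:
f(X) = 6 + (-180 + X)/(2*X²) (f(X) = 6 + ((X - 180)/(X + X))/X = 6 + ((-180 + X)/((2*X)))/X = 6 + ((-180 + X)*(1/(2*X)))/X = 6 + ((-180 + X)/(2*X))/X = 6 + (-180 + X)/(2*X²))
Q(C) + f(-180) = -49 + (6 + (½)/(-180) - 90/(-180)²) = -49 + (6 + (½)*(-1/180) - 90*1/32400) = -49 + (6 - 1/360 - 1/360) = -49 + 1079/180 = -7741/180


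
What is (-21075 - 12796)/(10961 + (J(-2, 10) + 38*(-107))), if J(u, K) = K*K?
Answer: -33871/6995 ≈ -4.8422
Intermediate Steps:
J(u, K) = K²
(-21075 - 12796)/(10961 + (J(-2, 10) + 38*(-107))) = (-21075 - 12796)/(10961 + (10² + 38*(-107))) = -33871/(10961 + (100 - 4066)) = -33871/(10961 - 3966) = -33871/6995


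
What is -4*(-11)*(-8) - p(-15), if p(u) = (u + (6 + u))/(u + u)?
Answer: -1764/5 ≈ -352.80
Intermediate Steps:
p(u) = (6 + 2*u)/(2*u) (p(u) = (6 + 2*u)/((2*u)) = (6 + 2*u)*(1/(2*u)) = (6 + 2*u)/(2*u))
-4*(-11)*(-8) - p(-15) = -4*(-11)*(-8) - (3 - 15)/(-15) = 44*(-8) - (-1)*(-12)/15 = -352 - 1*⅘ = -352 - ⅘ = -1764/5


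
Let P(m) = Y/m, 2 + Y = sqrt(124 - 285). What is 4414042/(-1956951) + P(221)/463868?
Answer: -226252380164339/100308247584714 + I*sqrt(161)/102514828 ≈ -2.2556 + 1.2377e-7*I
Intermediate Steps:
Y = -2 + I*sqrt(161) (Y = -2 + sqrt(124 - 285) = -2 + sqrt(-161) = -2 + I*sqrt(161) ≈ -2.0 + 12.689*I)
P(m) = (-2 + I*sqrt(161))/m
4414042/(-1956951) + P(221)/463868 = 4414042/(-1956951) + ((-2 + I*sqrt(161))/221)/463868 = 4414042*(-1/1956951) + ((-2 + I*sqrt(161))/221)*(1/463868) = -4414042/1956951 + (-2/221 + I*sqrt(161)/221)*(1/463868) = -4414042/1956951 + (-1/51257414 + I*sqrt(161)/102514828) = -226252380164339/100308247584714 + I*sqrt(161)/102514828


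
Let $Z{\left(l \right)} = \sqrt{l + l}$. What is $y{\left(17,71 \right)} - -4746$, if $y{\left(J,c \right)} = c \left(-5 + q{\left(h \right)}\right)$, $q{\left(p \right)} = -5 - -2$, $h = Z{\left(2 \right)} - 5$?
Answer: $4178$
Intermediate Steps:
$Z{\left(l \right)} = \sqrt{2} \sqrt{l}$ ($Z{\left(l \right)} = \sqrt{2 l} = \sqrt{2} \sqrt{l}$)
$h = -3$ ($h = \sqrt{2} \sqrt{2} - 5 = 2 - 5 = -3$)
$q{\left(p \right)} = -3$ ($q{\left(p \right)} = -5 + 2 = -3$)
$y{\left(J,c \right)} = - 8 c$ ($y{\left(J,c \right)} = c \left(-5 - 3\right) = c \left(-8\right) = - 8 c$)
$y{\left(17,71 \right)} - -4746 = \left(-8\right) 71 - -4746 = -568 + 4746 = 4178$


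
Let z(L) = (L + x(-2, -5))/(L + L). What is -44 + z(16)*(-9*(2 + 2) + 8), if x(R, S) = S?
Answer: -429/8 ≈ -53.625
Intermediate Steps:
z(L) = (-5 + L)/(2*L) (z(L) = (L - 5)/(L + L) = (-5 + L)/((2*L)) = (-5 + L)*(1/(2*L)) = (-5 + L)/(2*L))
-44 + z(16)*(-9*(2 + 2) + 8) = -44 + ((1/2)*(-5 + 16)/16)*(-9*(2 + 2) + 8) = -44 + ((1/2)*(1/16)*11)*(-9*4 + 8) = -44 + 11*(-36 + 8)/32 = -44 + (11/32)*(-28) = -44 - 77/8 = -429/8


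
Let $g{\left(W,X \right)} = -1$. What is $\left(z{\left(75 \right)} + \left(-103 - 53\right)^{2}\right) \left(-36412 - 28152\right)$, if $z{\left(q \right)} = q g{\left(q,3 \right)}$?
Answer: $-1566387204$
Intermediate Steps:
$z{\left(q \right)} = - q$ ($z{\left(q \right)} = q \left(-1\right) = - q$)
$\left(z{\left(75 \right)} + \left(-103 - 53\right)^{2}\right) \left(-36412 - 28152\right) = \left(\left(-1\right) 75 + \left(-103 - 53\right)^{2}\right) \left(-36412 - 28152\right) = \left(-75 + \left(-156\right)^{2}\right) \left(-36412 - 28152\right) = \left(-75 + 24336\right) \left(-64564\right) = 24261 \left(-64564\right) = -1566387204$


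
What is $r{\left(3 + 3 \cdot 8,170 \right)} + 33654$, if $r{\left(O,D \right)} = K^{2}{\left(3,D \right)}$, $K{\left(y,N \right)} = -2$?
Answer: $33658$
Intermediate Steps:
$r{\left(O,D \right)} = 4$ ($r{\left(O,D \right)} = \left(-2\right)^{2} = 4$)
$r{\left(3 + 3 \cdot 8,170 \right)} + 33654 = 4 + 33654 = 33658$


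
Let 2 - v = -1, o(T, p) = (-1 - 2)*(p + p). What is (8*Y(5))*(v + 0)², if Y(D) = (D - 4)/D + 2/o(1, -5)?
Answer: 96/5 ≈ 19.200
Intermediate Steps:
o(T, p) = -6*p
v = 3 (v = 2 - 1*(-1) = 2 + 1 = 3)
Y(D) = 1/15 + (-4 + D)/D (Y(D) = (D - 4)/D + 2/((-6*(-5))) = (-4 + D)/D + 2/30 = (-4 + D)/D + 2*(1/30) = (-4 + D)/D + 1/15 = 1/15 + (-4 + D)/D)
(8*Y(5))*(v + 0)² = (8*(16/15 - 4/5))*(3 + 0)² = (8*(16/15 - 4*⅕))*3² = (8*(16/15 - ⅘))*9 = (8*(4/15))*9 = (32/15)*9 = 96/5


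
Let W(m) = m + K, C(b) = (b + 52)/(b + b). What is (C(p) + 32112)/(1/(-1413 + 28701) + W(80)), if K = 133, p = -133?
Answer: 116545315212/773041885 ≈ 150.76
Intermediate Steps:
C(b) = (52 + b)/(2*b) (C(b) = (52 + b)/((2*b)) = (52 + b)*(1/(2*b)) = (52 + b)/(2*b))
W(m) = 133 + m (W(m) = m + 133 = 133 + m)
(C(p) + 32112)/(1/(-1413 + 28701) + W(80)) = ((½)*(52 - 133)/(-133) + 32112)/(1/(-1413 + 28701) + (133 + 80)) = ((½)*(-1/133)*(-81) + 32112)/(1/27288 + 213) = (81/266 + 32112)/(1/27288 + 213) = 8541873/(266*(5812345/27288)) = (8541873/266)*(27288/5812345) = 116545315212/773041885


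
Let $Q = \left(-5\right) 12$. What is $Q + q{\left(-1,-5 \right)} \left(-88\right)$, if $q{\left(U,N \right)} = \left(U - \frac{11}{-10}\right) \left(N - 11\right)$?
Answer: $\frac{404}{5} \approx 80.8$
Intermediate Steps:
$q{\left(U,N \right)} = \left(-11 + N\right) \left(\frac{11}{10} + U\right)$ ($q{\left(U,N \right)} = \left(U - - \frac{11}{10}\right) \left(-11 + N\right) = \left(U + \frac{11}{10}\right) \left(-11 + N\right) = \left(\frac{11}{10} + U\right) \left(-11 + N\right) = \left(-11 + N\right) \left(\frac{11}{10} + U\right)$)
$Q = -60$
$Q + q{\left(-1,-5 \right)} \left(-88\right) = -60 + \left(- \frac{121}{10} - -11 + \frac{11}{10} \left(-5\right) - -5\right) \left(-88\right) = -60 + \left(- \frac{121}{10} + 11 - \frac{11}{2} + 5\right) \left(-88\right) = -60 - - \frac{704}{5} = -60 + \frac{704}{5} = \frac{404}{5}$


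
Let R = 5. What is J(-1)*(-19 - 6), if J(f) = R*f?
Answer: 125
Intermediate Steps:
J(f) = 5*f
J(-1)*(-19 - 6) = (5*(-1))*(-19 - 6) = -5*(-25) = 125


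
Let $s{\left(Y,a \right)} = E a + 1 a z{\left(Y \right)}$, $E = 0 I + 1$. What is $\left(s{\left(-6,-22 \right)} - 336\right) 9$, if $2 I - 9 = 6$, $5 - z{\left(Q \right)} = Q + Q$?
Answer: $-6588$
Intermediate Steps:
$z{\left(Q \right)} = 5 - 2 Q$ ($z{\left(Q \right)} = 5 - \left(Q + Q\right) = 5 - 2 Q$)
$I = \frac{15}{2}$ ($I = \frac{9}{2} + \frac{1}{2} \cdot 6 = \frac{9}{2} + 3 = \frac{15}{2} \approx 7.5$)
$E = 1$ ($E = 0 \cdot \frac{15}{2} + 1 = 0 + 1 = 1$)
$s{\left(Y,a \right)} = a + a \left(5 - 2 Y\right)$ ($s{\left(Y,a \right)} = 1 a + 1 a \left(5 - 2 Y\right) = a + a \left(5 - 2 Y\right)$)
$\left(s{\left(-6,-22 \right)} - 336\right) 9 = \left(2 \left(-22\right) \left(3 - -6\right) - 336\right) 9 = \left(2 \left(-22\right) \left(3 + 6\right) - 336\right) 9 = \left(2 \left(-22\right) 9 - 336\right) 9 = \left(-396 - 336\right) 9 = \left(-732\right) 9 = -6588$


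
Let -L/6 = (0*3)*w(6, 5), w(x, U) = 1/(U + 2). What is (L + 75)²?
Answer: 5625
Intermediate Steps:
w(x, U) = 1/(2 + U)
L = 0 (L = -6*0*3/(2 + 5) = -0/7 = -6*0 = 0)
(L + 75)² = (0 + 75)² = 75² = 5625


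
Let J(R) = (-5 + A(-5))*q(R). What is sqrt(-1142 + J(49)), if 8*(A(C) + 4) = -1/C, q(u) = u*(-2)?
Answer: I*sqrt(26245)/10 ≈ 16.2*I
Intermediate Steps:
q(u) = -2*u
A(C) = -4 - 1/(8*C) (A(C) = -4 + (-1/C)/8 = -4 - 1/(8*C))
J(R) = 359*R/20 (J(R) = (-5 + (-4 - 1/8/(-5)))*(-2*R) = (-5 + (-4 - 1/8*(-1/5)))*(-2*R) = (-5 + (-4 + 1/40))*(-2*R) = (-5 - 159/40)*(-2*R) = -(-359)*R/20 = 359*R/20)
sqrt(-1142 + J(49)) = sqrt(-1142 + (359/20)*49) = sqrt(-1142 + 17591/20) = sqrt(-5249/20) = I*sqrt(26245)/10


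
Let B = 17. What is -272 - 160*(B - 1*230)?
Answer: 33808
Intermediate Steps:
-272 - 160*(B - 1*230) = -272 - 160*(17 - 1*230) = -272 - 160*(17 - 230) = -272 - 160*(-213) = -272 + 34080 = 33808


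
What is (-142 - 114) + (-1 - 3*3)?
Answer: -266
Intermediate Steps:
(-142 - 114) + (-1 - 3*3) = -256 + (-1 - 9) = -256 - 10 = -266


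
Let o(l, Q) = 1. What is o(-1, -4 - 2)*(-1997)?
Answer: -1997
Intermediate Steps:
o(-1, -4 - 2)*(-1997) = 1*(-1997) = -1997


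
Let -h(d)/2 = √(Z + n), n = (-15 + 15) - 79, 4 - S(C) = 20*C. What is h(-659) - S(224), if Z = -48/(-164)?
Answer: 4476 - 2*I*√132307/41 ≈ 4476.0 - 17.743*I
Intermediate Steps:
S(C) = 4 - 20*C
Z = 12/41 (Z = -48*(-1/164) = 12/41 ≈ 0.29268)
n = -79 (n = 0 - 79 = -79)
h(d) = -2*I*√132307/41 (h(d) = -2*√(12/41 - 79) = -2*I*√132307/41)
h(-659) - S(224) = -2*I*√132307/41 - (4 - 20*224) = -2*I*√132307/41 - (4 - 4480) = -2*I*√132307/41 - 1*(-4476) = -2*I*√132307/41 + 4476 = 4476 - 2*I*√132307/41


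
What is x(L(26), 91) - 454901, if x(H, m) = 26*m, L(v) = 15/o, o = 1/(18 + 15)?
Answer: -452535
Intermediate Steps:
o = 1/33 ≈ 0.030303
L(v) = 495 (L(v) = 15/(1/33) = 15*33 = 495)
x(L(26), 91) - 454901 = 26*91 - 454901 = 2366 - 454901 = -452535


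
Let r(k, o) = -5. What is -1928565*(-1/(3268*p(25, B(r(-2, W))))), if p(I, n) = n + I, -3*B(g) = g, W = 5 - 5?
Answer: 1157139/52288 ≈ 22.130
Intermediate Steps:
W = 0
B(g) = -g/3
p(I, n) = I + n
-1928565*(-1/(3268*p(25, B(r(-2, W))))) = -1928565*(-1/(3268*(25 - ⅓*(-5)))) = -1928565*(-1/(3268*(25 + 5/3))) = -1928565/((80/3)*(-3268)) = -1928565/(-261440/3) = -1928565*(-3/261440) = 1157139/52288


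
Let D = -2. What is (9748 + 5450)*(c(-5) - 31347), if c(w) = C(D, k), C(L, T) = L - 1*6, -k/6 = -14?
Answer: -476533290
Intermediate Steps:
k = 84 (k = -6*(-14) = 84)
C(L, T) = -6 + L (C(L, T) = L - 6 = -6 + L)
c(w) = -8 (c(w) = -6 - 2 = -8)
(9748 + 5450)*(c(-5) - 31347) = (9748 + 5450)*(-8 - 31347) = 15198*(-31355) = -476533290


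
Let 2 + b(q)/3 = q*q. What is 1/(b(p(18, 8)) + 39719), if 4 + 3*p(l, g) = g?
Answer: 3/119155 ≈ 2.5177e-5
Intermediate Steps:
p(l, g) = -4/3 + g/3
b(q) = -6 + 3*q**2 (b(q) = -6 + 3*(q*q) = -6 + 3*q**2)
1/(b(p(18, 8)) + 39719) = 1/((-6 + 3*(-4/3 + (1/3)*8)**2) + 39719) = 1/((-6 + 3*(-4/3 + 8/3)**2) + 39719) = 1/((-6 + 3*(4/3)**2) + 39719) = 1/((-6 + 3*(16/9)) + 39719) = 1/((-6 + 16/3) + 39719) = 1/(-2/3 + 39719) = 1/(119155/3) = 3/119155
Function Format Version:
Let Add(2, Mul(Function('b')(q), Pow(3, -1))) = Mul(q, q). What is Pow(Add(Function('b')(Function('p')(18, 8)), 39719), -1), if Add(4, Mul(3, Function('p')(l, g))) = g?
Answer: Rational(3, 119155) ≈ 2.5177e-5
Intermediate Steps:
Function('p')(l, g) = Add(Rational(-4, 3), Mul(Rational(1, 3), g))
Function('b')(q) = Add(-6, Mul(3, Pow(q, 2))) (Function('b')(q) = Add(-6, Mul(3, Mul(q, q))) = Add(-6, Mul(3, Pow(q, 2))))
Pow(Add(Function('b')(Function('p')(18, 8)), 39719), -1) = Pow(Add(Add(-6, Mul(3, Pow(Add(Rational(-4, 3), Mul(Rational(1, 3), 8)), 2))), 39719), -1) = Pow(Add(Add(-6, Mul(3, Pow(Add(Rational(-4, 3), Rational(8, 3)), 2))), 39719), -1) = Pow(Add(Add(-6, Mul(3, Pow(Rational(4, 3), 2))), 39719), -1) = Pow(Add(Add(-6, Mul(3, Rational(16, 9))), 39719), -1) = Pow(Add(Add(-6, Rational(16, 3)), 39719), -1) = Pow(Add(Rational(-2, 3), 39719), -1) = Pow(Rational(119155, 3), -1) = Rational(3, 119155)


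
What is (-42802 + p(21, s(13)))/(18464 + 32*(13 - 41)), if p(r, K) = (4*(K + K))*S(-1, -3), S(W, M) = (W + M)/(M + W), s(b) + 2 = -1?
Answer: -21413/8784 ≈ -2.4377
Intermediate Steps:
s(b) = -3 (s(b) = -2 - 1 = -3)
S(W, M) = 1 (S(W, M) = (M + W)/(M + W) = 1)
p(r, K) = 8*K (p(r, K) = (4*(K + K))*1 = (4*(2*K))*1 = (8*K)*1 = 8*K)
(-42802 + p(21, s(13)))/(18464 + 32*(13 - 41)) = (-42802 + 8*(-3))/(18464 + 32*(13 - 41)) = (-42802 - 24)/(18464 + 32*(-28)) = -42826/(18464 - 896) = -42826/17568 = -42826*1/17568 = -21413/8784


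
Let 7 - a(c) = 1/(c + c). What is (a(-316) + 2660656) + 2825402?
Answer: 3467193081/632 ≈ 5.4861e+6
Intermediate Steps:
a(c) = 7 - 1/(2*c) (a(c) = 7 - 1/(c + c) = 7 - 1/(2*c))
(a(-316) + 2660656) + 2825402 = ((7 - ½/(-316)) + 2660656) + 2825402 = ((7 - ½*(-1/316)) + 2660656) + 2825402 = ((7 + 1/632) + 2660656) + 2825402 = (4425/632 + 2660656) + 2825402 = 1681539017/632 + 2825402 = 3467193081/632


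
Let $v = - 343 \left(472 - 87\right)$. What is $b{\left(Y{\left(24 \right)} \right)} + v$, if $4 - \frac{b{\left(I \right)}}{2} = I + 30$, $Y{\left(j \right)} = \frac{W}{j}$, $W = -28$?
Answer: $- \frac{396314}{3} \approx -1.321 \cdot 10^{5}$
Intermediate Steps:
$Y{\left(j \right)} = - \frac{28}{j}$
$v = -132055$ ($v = \left(-343\right) 385 = -132055$)
$b{\left(I \right)} = -52 - 2 I$ ($b{\left(I \right)} = 8 - 2 \left(I + 30\right) = 8 - 2 \left(30 + I\right) = 8 - \left(60 + 2 I\right) = -52 - 2 I$)
$b{\left(Y{\left(24 \right)} \right)} + v = \left(-52 - 2 \left(- \frac{28}{24}\right)\right) - 132055 = \left(-52 - 2 \left(\left(-28\right) \frac{1}{24}\right)\right) - 132055 = \left(-52 - - \frac{7}{3}\right) - 132055 = \left(-52 + \frac{7}{3}\right) - 132055 = - \frac{149}{3} - 132055 = - \frac{396314}{3}$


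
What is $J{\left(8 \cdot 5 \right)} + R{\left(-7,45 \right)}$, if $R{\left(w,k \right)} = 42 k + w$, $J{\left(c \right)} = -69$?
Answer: $1814$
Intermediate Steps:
$R{\left(w,k \right)} = w + 42 k$
$J{\left(8 \cdot 5 \right)} + R{\left(-7,45 \right)} = -69 + \left(-7 + 42 \cdot 45\right) = -69 + \left(-7 + 1890\right) = -69 + 1883 = 1814$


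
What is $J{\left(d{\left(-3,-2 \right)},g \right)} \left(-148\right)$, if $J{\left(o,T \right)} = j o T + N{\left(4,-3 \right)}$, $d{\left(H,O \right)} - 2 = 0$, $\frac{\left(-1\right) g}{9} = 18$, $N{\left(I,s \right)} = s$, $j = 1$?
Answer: $48396$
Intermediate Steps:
$g = -162$ ($g = \left(-9\right) 18 = -162$)
$d{\left(H,O \right)} = 2$ ($d{\left(H,O \right)} = 2 + 0 = 2$)
$J{\left(o,T \right)} = -3 + T o$ ($J{\left(o,T \right)} = 1 o T - 3 = o T - 3 = T o - 3 = -3 + T o$)
$J{\left(d{\left(-3,-2 \right)},g \right)} \left(-148\right) = \left(-3 - 324\right) \left(-148\right) = \left(-327\right) \left(-148\right) = 48396$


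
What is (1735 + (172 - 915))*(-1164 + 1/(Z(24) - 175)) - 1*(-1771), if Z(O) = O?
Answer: -174091459/151 ≈ -1.1529e+6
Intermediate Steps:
(1735 + (172 - 915))*(-1164 + 1/(Z(24) - 175)) - 1*(-1771) = (1735 + (172 - 915))*(-1164 + 1/(24 - 175)) - 1*(-1771) = (1735 - 743)*(-1164 + 1/(-151)) + 1771 = 992*(-1164 - 1/151) + 1771 = 992*(-175765/151) + 1771 = -174358880/151 + 1771 = -174091459/151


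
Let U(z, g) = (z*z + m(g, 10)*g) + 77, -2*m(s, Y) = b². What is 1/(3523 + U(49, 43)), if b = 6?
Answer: 1/5227 ≈ 0.00019131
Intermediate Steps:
m(s, Y) = -18 (m(s, Y) = -½*6² = -½*36 = -18)
U(z, g) = 77 + z² - 18*g (U(z, g) = (z*z - 18*g) + 77 = (z² - 18*g) + 77 = 77 + z² - 18*g)
1/(3523 + U(49, 43)) = 1/(3523 + (77 + 49² - 18*43)) = 1/(3523 + (77 + 2401 - 774)) = 1/(3523 + 1704) = 1/5227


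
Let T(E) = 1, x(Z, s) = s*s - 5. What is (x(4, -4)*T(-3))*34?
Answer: 374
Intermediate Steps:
x(Z, s) = -5 + s² (x(Z, s) = s² - 5 = -5 + s²)
(x(4, -4)*T(-3))*34 = ((-5 + (-4)²)*1)*34 = ((-5 + 16)*1)*34 = (11*1)*34 = 11*34 = 374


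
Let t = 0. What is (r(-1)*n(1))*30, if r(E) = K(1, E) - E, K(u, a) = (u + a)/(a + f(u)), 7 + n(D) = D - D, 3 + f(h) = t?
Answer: -210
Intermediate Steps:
f(h) = -3 (f(h) = -3 + 0 = -3)
n(D) = -7 (n(D) = -7 + (D - D) = -7 + 0 = -7)
K(u, a) = (a + u)/(-3 + a) (K(u, a) = (u + a)/(a - 3) = (a + u)/(-3 + a))
r(E) = -E + (1 + E)/(-3 + E) (r(E) = (E + 1)/(-3 + E) - E = (1 + E)/(-3 + E) - E = -E + (1 + E)/(-3 + E))
(r(-1)*n(1))*30 = (((1 - 1 - 1*(-1)*(-3 - 1))/(-3 - 1))*(-7))*30 = (((1 - 1 - 1*(-1)*(-4))/(-4))*(-7))*30 = (-(1 - 1 - 4)/4*(-7))*30 = (-1/4*(-4)*(-7))*30 = (1*(-7))*30 = -7*30 = -210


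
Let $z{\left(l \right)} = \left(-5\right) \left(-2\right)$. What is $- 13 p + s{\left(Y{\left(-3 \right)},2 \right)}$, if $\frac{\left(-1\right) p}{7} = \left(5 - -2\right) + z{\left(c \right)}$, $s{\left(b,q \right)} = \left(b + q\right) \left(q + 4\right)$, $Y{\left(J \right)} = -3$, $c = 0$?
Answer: $1541$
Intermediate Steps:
$s{\left(b,q \right)} = \left(4 + q\right) \left(b + q\right)$ ($s{\left(b,q \right)} = \left(b + q\right) \left(4 + q\right) = \left(4 + q\right) \left(b + q\right)$)
$z{\left(l \right)} = 10$
$p = -119$ ($p = - 7 \left(\left(5 - -2\right) + 10\right) = - 7 \left(\left(5 + \left(-3 + 5\right)\right) + 10\right) = - 7 \left(\left(5 + 2\right) + 10\right) = - 7 \left(7 + 10\right) = \left(-7\right) 17 = -119$)
$- 13 p + s{\left(Y{\left(-3 \right)},2 \right)} = \left(-13\right) \left(-119\right) + \left(2^{2} + 4 \left(-3\right) + 4 \cdot 2 - 6\right) = 1547 + \left(4 - 12 + 8 - 6\right) = 1547 - 6 = 1541$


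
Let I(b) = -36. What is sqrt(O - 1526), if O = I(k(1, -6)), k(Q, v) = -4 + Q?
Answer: I*sqrt(1562) ≈ 39.522*I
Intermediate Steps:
O = -36
sqrt(O - 1526) = sqrt(-36 - 1526) = sqrt(-1562) = I*sqrt(1562)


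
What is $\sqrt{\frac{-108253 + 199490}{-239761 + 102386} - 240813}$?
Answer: $\frac{2 i \sqrt{45446091307610}}{27475} \approx 490.73 i$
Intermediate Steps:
$\sqrt{\frac{-108253 + 199490}{-239761 + 102386} - 240813} = \sqrt{\frac{91237}{-137375} - 240813} = \sqrt{91237 \left(- \frac{1}{137375}\right) - 240813} = \sqrt{- \frac{91237}{137375} - 240813} = \sqrt{- \frac{33081777112}{137375}} = \frac{2 i \sqrt{45446091307610}}{27475}$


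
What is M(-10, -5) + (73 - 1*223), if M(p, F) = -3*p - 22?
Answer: -142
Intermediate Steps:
M(p, F) = -22 - 3*p
M(-10, -5) + (73 - 1*223) = (-22 - 3*(-10)) + (73 - 1*223) = (-22 + 30) + (73 - 223) = 8 - 150 = -142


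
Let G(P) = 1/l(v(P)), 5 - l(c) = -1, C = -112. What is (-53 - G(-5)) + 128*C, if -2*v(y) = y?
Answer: -86335/6 ≈ -14389.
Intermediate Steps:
v(y) = -y/2
l(c) = 6 (l(c) = 5 - 1*(-1) = 5 + 1 = 6)
G(P) = ⅙ (G(P) = 1/6 = ⅙)
(-53 - G(-5)) + 128*C = (-53 - 1*⅙) + 128*(-112) = (-53 - ⅙) - 14336 = -319/6 - 14336 = -86335/6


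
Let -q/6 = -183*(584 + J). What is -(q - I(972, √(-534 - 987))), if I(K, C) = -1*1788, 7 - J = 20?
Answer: -628746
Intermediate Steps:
J = -13 (J = 7 - 1*20 = 7 - 20 = -13)
I(K, C) = -1788
q = 626958 (q = -(-1098)*(584 - 13) = -(-1098)*571 = -6*(-104493) = 626958)
-(q - I(972, √(-534 - 987))) = -(626958 - 1*(-1788)) = -(626958 + 1788) = -1*628746 = -628746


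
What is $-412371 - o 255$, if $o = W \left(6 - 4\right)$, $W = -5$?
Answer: $-409821$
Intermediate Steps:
$o = -10$ ($o = - 5 \left(6 - 4\right) = \left(-5\right) 2 = -10$)
$-412371 - o 255 = -412371 - \left(-10\right) 255 = -412371 - -2550 = -412371 + 2550 = -409821$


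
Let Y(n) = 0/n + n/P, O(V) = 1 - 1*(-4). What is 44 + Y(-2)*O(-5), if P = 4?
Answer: 83/2 ≈ 41.500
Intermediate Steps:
O(V) = 5 (O(V) = 1 + 4 = 5)
Y(n) = n/4 (Y(n) = 0/n + n/4 = 0 + n*(¼) = 0 + n/4 = n/4)
44 + Y(-2)*O(-5) = 44 + ((¼)*(-2))*5 = 44 - ½*5 = 44 - 5/2 = 83/2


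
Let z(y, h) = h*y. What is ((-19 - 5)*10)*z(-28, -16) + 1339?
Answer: -106181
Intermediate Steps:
((-19 - 5)*10)*z(-28, -16) + 1339 = ((-19 - 5)*10)*(-16*(-28)) + 1339 = -24*10*448 + 1339 = -240*448 + 1339 = -107520 + 1339 = -106181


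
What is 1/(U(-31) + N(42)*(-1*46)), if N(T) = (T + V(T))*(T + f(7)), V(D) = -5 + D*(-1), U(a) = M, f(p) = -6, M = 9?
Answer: 1/8289 ≈ 0.00012064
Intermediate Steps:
U(a) = 9
V(D) = -5 - D
N(T) = 30 - 5*T (N(T) = (T + (-5 - T))*(T - 6) = -5*(-6 + T) = 30 - 5*T)
1/(U(-31) + N(42)*(-1*46)) = 1/(9 + (30 - 5*42)*(-1*46)) = 1/(9 + (30 - 210)*(-46)) = 1/(9 - 180*(-46)) = 1/(9 + 8280) = 1/8289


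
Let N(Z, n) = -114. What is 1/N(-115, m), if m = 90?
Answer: -1/114 ≈ -0.0087719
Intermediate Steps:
1/N(-115, m) = 1/(-114) = -1/114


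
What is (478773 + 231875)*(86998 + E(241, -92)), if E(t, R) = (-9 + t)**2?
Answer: 100074872656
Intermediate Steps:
(478773 + 231875)*(86998 + E(241, -92)) = (478773 + 231875)*(86998 + (-9 + 241)**2) = 710648*(86998 + 232**2) = 710648*(86998 + 53824) = 710648*140822 = 100074872656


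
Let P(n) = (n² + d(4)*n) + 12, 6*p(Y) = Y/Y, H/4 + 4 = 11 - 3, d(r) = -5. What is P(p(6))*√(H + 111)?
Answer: 403*√127/36 ≈ 126.16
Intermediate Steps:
H = 16 (H = -16 + 4*(11 - 3) = -16 + 4*8 = -16 + 32 = 16)
p(Y) = ⅙ (p(Y) = (Y/Y)/6 = (⅙)*1 = ⅙)
P(n) = 12 + n² - 5*n (P(n) = (n² - 5*n) + 12 = 12 + n² - 5*n)
P(p(6))*√(H + 111) = (12 + (⅙)² - 5*⅙)*√(16 + 111) = (12 + 1/36 - ⅚)*√127 = 403*√127/36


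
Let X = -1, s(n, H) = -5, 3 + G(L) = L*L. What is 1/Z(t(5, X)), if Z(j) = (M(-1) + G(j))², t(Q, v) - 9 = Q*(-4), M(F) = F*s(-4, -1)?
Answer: 1/15129 ≈ 6.6098e-5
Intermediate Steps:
G(L) = -3 + L² (G(L) = -3 + L*L = -3 + L²)
M(F) = -5*F (M(F) = F*(-5) = -5*F)
t(Q, v) = 9 - 4*Q (t(Q, v) = 9 + Q*(-4) = 9 - 4*Q)
Z(j) = (2 + j²)² (Z(j) = (-5*(-1) + (-3 + j²))² = (5 + (-3 + j²))² = (2 + j²)²)
1/Z(t(5, X)) = 1/((2 + (9 - 4*5)²)²) = 1/((2 + (9 - 20)²)²) = 1/((2 + (-11)²)²) = 1/((2 + 121)²) = 1/(123²) = 1/15129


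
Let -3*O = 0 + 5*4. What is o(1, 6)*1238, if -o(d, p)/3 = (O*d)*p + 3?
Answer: 137418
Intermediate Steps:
O = -20/3 (O = -(0 + 5*4)/3 = -(0 + 20)/3 = -1/3*20 = -20/3 ≈ -6.6667)
o(d, p) = -9 + 20*d*p (o(d, p) = -3*((-20*d/3)*p + 3) = -3*(-20*d*p/3 + 3) = -3*(3 - 20*d*p/3) = -9 + 20*d*p)
o(1, 6)*1238 = (-9 + 20*1*6)*1238 = (-9 + 120)*1238 = 111*1238 = 137418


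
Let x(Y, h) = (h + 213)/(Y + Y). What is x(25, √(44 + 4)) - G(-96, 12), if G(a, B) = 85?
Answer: -4037/50 + 2*√3/25 ≈ -80.601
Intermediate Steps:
x(Y, h) = (213 + h)/(2*Y) (x(Y, h) = (213 + h)/((2*Y)) = (213 + h)*(1/(2*Y)) = (213 + h)/(2*Y))
x(25, √(44 + 4)) - G(-96, 12) = (½)*(213 + √(44 + 4))/25 - 1*85 = (½)*(1/25)*(213 + √48) - 85 = (½)*(1/25)*(213 + 4*√3) - 85 = (213/50 + 2*√3/25) - 85 = -4037/50 + 2*√3/25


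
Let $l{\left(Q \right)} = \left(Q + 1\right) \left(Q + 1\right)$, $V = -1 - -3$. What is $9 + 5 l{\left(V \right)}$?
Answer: $54$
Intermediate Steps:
$V = 2$ ($V = -1 + 3 = 2$)
$l{\left(Q \right)} = \left(1 + Q\right)^{2}$ ($l{\left(Q \right)} = \left(1 + Q\right) \left(1 + Q\right) = \left(1 + Q\right)^{2}$)
$9 + 5 l{\left(V \right)} = 9 + 5 \left(1 + 2\right)^{2} = 9 + 5 \cdot 3^{2} = 9 + 5 \cdot 9 = 9 + 45 = 54$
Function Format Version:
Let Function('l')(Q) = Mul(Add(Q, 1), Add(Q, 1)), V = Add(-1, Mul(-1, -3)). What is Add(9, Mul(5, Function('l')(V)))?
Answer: 54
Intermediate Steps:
V = 2 (V = Add(-1, 3) = 2)
Function('l')(Q) = Pow(Add(1, Q), 2) (Function('l')(Q) = Mul(Add(1, Q), Add(1, Q)) = Pow(Add(1, Q), 2))
Add(9, Mul(5, Function('l')(V))) = Add(9, Mul(5, Pow(Add(1, 2), 2))) = Add(9, Mul(5, Pow(3, 2))) = Add(9, Mul(5, 9)) = Add(9, 45) = 54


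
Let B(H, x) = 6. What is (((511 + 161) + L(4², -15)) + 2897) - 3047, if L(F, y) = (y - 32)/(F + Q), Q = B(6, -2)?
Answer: 11437/22 ≈ 519.86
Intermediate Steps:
Q = 6
L(F, y) = (-32 + y)/(6 + F) (L(F, y) = (y - 32)/(F + 6) = (-32 + y)/(6 + F))
(((511 + 161) + L(4², -15)) + 2897) - 3047 = (((511 + 161) + (-32 - 15)/(6 + 4²)) + 2897) - 3047 = ((672 - 47/(6 + 16)) + 2897) - 3047 = ((672 - 47/22) + 2897) - 3047 = (14737/22 + 2897) - 3047 = 78471/22 - 3047 = 11437/22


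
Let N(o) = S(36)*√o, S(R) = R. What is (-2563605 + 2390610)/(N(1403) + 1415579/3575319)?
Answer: 7235975519428095/192090929697121487 - 657930887144596620*√1403/192090929697121487 ≈ -128.26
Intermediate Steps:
N(o) = 36*√o
(-2563605 + 2390610)/(N(1403) + 1415579/3575319) = (-2563605 + 2390610)/(36*√1403 + 1415579/3575319) = -172995/(36*√1403 + 1415579*(1/3575319)) = -172995/(36*√1403 + 128689/325029) = -172995/(128689/325029 + 36*√1403)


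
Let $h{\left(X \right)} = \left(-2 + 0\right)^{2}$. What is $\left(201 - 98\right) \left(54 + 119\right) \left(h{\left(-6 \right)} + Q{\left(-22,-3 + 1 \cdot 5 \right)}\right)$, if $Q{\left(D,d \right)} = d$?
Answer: $106914$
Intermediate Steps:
$h{\left(X \right)} = 4$ ($h{\left(X \right)} = \left(-2\right)^{2} = 4$)
$\left(201 - 98\right) \left(54 + 119\right) \left(h{\left(-6 \right)} + Q{\left(-22,-3 + 1 \cdot 5 \right)}\right) = \left(201 - 98\right) \left(54 + 119\right) \left(4 + \left(-3 + 1 \cdot 5\right)\right) = 103 \cdot 173 \left(4 + \left(-3 + 5\right)\right) = 17819 \left(4 + 2\right) = 17819 \cdot 6 = 106914$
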